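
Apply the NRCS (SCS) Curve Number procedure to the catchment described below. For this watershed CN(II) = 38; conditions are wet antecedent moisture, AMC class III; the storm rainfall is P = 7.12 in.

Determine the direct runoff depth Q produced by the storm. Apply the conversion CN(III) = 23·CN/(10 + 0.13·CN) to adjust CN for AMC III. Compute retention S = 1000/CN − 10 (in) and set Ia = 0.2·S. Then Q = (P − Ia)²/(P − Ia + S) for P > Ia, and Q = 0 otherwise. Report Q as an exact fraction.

CN(III) from CN(II)=38: (23·38)/(10 + 0.13·38) = 43700/747 ≈ 58.501
Retention S: 1000/CN − 10 with CN=58.501 → S = 3100/437 ≈ 7.094 in
Initial abstraction Ia = S/5 = (3100/437)/5 = 620/437 ≈ 1.419 in
Excess rainfall: 7.120 − 1.419 = 5.701 in; P > Ia so Q > 0
Q: (62286/10925)² ÷ (139786/10925) = 1939772898/763581025 in (≈ 2.540 in)

Q = 1939772898/763581025 in ≈ 2.540 in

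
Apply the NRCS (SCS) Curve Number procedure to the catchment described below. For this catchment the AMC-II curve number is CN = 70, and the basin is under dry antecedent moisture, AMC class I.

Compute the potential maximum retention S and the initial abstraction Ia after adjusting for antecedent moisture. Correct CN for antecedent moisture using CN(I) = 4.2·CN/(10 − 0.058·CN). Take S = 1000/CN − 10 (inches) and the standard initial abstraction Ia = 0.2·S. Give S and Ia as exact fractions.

S = 500/49 in ≈ 10.204 in; Ia = 100/49 in ≈ 2.041 in

Dry (AMC I): CN(I) = 4.2·70/(10 − 0.058·70) = 294/(297/50) = 4900/99 ≈ 49.495
Retention S: 1000/CN − 10 with CN=49.495 → S = 500/49 ≈ 10.204 in
Ia = 0.2S: 0.2·10.204 = 2.041 in (exactly 100/49)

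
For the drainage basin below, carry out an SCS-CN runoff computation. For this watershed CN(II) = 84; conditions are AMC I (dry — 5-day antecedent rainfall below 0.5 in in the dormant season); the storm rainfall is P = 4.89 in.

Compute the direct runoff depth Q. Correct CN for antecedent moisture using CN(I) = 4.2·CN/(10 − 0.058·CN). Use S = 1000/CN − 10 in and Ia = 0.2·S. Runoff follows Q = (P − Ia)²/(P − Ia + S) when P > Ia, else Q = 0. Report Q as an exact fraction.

Q = 30852571201/16566120900 in ≈ 1.862 in

Dry (AMC I): CN(I) = 4.2·84/(10 − 0.058·84) = (1764/5)/(641/125) = 44100/641 ≈ 68.799
Retention S: 1000/CN − 10 with CN=68.799 → S = 2000/441 ≈ 4.535 in
Initial abstraction Ia = S/5 = (2000/441)/5 = 400/441 ≈ 0.907 in
Excess rainfall: 4.890 − 0.907 = 3.983 in; P > Ia so Q > 0
Q = (175649/44100)²/((175649/44100) + 2000/441) = (30852571201/1944810000)/(375649/44100) = 30852571201/16566120900 in ≈ 1.862 in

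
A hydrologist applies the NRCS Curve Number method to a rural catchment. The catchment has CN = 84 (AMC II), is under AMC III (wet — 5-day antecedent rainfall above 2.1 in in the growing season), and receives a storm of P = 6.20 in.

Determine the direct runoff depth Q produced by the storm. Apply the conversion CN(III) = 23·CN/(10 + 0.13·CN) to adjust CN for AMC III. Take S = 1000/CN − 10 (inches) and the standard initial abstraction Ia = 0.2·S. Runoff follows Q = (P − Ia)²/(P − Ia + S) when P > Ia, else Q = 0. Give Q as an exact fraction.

CN(III) from CN(II)=84: (23·84)/(10 + 0.13·84) = 48300/523 ≈ 92.352
Max retention: S = 1000/(48300/523) − 10 = 400/483 in (≈ 0.828 in)
Ia = 0.2S: 0.2·0.828 = 0.166 in (exactly 80/483)
Excess rainfall: 6.200 − 0.166 = 6.034 in; P > Ia so Q > 0
Q = (14573/2415)²/((14573/2415) + 400/483) = (212372329/5832225)/(16573/2415) = 212372329/40023795 in ≈ 5.306 in

Q = 212372329/40023795 in ≈ 5.306 in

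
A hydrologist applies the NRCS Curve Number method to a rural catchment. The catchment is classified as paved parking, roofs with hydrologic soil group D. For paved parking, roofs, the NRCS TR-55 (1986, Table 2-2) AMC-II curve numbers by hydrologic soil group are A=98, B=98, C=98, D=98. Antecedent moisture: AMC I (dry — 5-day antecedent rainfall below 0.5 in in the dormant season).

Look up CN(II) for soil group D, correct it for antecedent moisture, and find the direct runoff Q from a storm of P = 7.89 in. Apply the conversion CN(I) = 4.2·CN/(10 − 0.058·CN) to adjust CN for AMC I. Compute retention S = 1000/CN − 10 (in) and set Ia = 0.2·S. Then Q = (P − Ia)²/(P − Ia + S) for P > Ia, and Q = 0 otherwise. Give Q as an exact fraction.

NRCS table: paved parking, roofs, soil group D → CN(II) = 98
Dry (AMC I): CN(I) = 4.2·98/(10 − 0.058·98) = (2058/5)/(1079/250) = 102900/1079 ≈ 95.366
Max retention: S = 1000/(102900/1079) − 10 = 500/1029 in (≈ 0.486 in)
Initial abstraction Ia = S/5 = (500/1029)/5 = 100/1029 ≈ 0.097 in
Excess rainfall: 7.890 − 0.097 = 7.793 in; P > Ia so Q > 0
Q = (801881/102900)²/((801881/102900) + 500/1029) = (643013138161/10588410000)/(851881/102900) = 643013138161/87658554900 in ≈ 7.335 in

Q = 643013138161/87658554900 in ≈ 7.335 in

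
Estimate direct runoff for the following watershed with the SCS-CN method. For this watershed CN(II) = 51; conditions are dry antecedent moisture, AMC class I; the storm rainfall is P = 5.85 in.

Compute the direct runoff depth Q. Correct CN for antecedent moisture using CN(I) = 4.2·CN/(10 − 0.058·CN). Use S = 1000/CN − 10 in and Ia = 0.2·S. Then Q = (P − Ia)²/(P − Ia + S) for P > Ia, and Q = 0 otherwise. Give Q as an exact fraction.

Q = 15217801/226137060 in ≈ 0.067 in

Dry (AMC I): CN(I) = 4.2·51/(10 − 0.058·51) = (1071/5)/(3521/500) = 15300/503 ≈ 30.417
Max retention: S = 1000/(15300/503) − 10 = 3500/153 in (≈ 22.876 in)
Initial abstraction Ia = S/5 = (3500/153)/5 = 700/153 ≈ 4.575 in
Excess rainfall: 5.850 − 4.575 = 1.275 in; P > Ia so Q > 0
Runoff Q = (P−Ia)²/(P−Ia+S) = (1.275)²/(1.275+22.876) = 15217801/226137060 ≈ 0.067 in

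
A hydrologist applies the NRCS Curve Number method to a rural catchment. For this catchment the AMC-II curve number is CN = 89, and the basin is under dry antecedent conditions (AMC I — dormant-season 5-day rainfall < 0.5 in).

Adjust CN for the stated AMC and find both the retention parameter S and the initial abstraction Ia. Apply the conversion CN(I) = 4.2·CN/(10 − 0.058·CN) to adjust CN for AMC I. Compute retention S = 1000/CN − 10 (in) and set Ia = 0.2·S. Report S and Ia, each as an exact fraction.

S = 5500/1869 in ≈ 2.943 in; Ia = 1100/1869 in ≈ 0.589 in

Dry (AMC I): CN(I) = 4.2·89/(10 − 0.058·89) = (1869/5)/(2419/500) = 186900/2419 ≈ 77.263
Retention S: 1000/CN − 10 with CN=77.263 → S = 5500/1869 ≈ 2.943 in
Ia = 0.2·(5500/1869) = 1100/1869 in ≈ 0.589 in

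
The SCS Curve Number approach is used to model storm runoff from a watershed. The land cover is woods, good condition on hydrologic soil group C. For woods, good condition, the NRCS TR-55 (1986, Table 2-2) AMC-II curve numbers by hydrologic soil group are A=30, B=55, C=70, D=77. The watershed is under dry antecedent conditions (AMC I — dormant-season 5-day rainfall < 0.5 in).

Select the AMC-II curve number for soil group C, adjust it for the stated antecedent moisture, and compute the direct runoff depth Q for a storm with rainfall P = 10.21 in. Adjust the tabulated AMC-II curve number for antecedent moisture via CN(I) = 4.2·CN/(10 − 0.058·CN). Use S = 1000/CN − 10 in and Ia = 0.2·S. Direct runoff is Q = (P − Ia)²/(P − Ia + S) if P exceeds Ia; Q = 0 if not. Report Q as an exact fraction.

NRCS table: woods, good condition, soil group C → CN(II) = 70
CN(I) from CN(II)=70: (4.2·70)/(10 − 0.058·70) = 4900/99 ≈ 49.495
Max retention: S = 1000/(4900/99) − 10 = 500/49 in (≈ 10.204 in)
Initial abstraction Ia = S/5 = (500/49)/5 = 100/49 ≈ 2.041 in
P − Ia = 10.210 − 2.041 = 40029/4900 ≈ 8.169 in (> 0, runoff occurs)
Q = (40029/4900)²/((40029/4900) + 500/49) = (1602320841/24010000)/(90029/4900) = 1602320841/441142100 in ≈ 3.632 in

Q = 1602320841/441142100 in ≈ 3.632 in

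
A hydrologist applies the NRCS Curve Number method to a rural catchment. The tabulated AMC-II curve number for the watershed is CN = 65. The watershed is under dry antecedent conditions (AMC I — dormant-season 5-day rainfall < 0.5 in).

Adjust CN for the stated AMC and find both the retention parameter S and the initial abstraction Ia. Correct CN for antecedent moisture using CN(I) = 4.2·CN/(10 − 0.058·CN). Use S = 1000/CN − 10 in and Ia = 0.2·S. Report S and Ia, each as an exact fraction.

S = 500/39 in ≈ 12.821 in; Ia = 100/39 in ≈ 2.564 in

CN(I) from CN(II)=65: (4.2·65)/(10 − 0.058·65) = 3900/89 ≈ 43.820
S = 1000/(3900/89) − 10 = 500/39 in ≈ 12.821 in
Ia = 0.2·(500/39) = 100/39 in ≈ 2.564 in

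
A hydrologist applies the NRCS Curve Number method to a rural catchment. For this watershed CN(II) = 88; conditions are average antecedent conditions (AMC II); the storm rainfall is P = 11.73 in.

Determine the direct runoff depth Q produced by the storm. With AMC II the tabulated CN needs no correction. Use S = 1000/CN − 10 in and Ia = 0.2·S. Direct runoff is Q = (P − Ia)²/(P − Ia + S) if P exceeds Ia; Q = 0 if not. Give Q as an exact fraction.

Q = 17648401/1723700 in ≈ 10.239 in

AMC II — tabulated CN = 88 applies directly.
Max retention: S = 1000/88 − 10 = 15/11 in (≈ 1.364 in)
Ia = 0.2·(15/11) = 3/11 in ≈ 0.273 in
Since P=11.730 > Ia=0.273: effective rainfall P−Ia = 12603/1100 in
Runoff Q = (P−Ia)²/(P−Ia+S) = (11.457)²/(11.457+1.364) = 17648401/1723700 ≈ 10.239 in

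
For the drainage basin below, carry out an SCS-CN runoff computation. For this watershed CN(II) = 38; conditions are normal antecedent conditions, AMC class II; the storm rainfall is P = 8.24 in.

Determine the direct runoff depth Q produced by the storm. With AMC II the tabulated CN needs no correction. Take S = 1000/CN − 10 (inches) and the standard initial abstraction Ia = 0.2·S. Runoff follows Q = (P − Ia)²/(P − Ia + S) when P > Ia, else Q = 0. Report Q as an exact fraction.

AMC II — tabulated CN = 38 applies directly.
Retention S: 1000/CN − 10 with CN=38.000 → S = 310/19 ≈ 16.316 in
Ia = 0.2S: 0.2·16.316 = 3.263 in (exactly 62/19)
P − Ia = 8.240 − 3.263 = 2364/475 ≈ 4.977 in (> 0, runoff occurs)
Q: (2364/475)² ÷ (10114/475) = 2794248/2402075 in (≈ 1.163 in)

Q = 2794248/2402075 in ≈ 1.163 in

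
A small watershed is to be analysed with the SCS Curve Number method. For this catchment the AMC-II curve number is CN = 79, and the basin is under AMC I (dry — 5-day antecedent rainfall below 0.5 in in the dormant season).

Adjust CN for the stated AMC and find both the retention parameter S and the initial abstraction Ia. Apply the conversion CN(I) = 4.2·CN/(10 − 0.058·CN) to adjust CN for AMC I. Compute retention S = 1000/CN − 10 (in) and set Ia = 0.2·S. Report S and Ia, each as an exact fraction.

CN(I) from CN(II)=79: (4.2·79)/(10 − 0.058·79) = 7900/129 ≈ 61.240
Max retention: S = 1000/(7900/129) − 10 = 500/79 in (≈ 6.329 in)
Ia = 0.2S: 0.2·6.329 = 1.266 in (exactly 100/79)

S = 500/79 in ≈ 6.329 in; Ia = 100/79 in ≈ 1.266 in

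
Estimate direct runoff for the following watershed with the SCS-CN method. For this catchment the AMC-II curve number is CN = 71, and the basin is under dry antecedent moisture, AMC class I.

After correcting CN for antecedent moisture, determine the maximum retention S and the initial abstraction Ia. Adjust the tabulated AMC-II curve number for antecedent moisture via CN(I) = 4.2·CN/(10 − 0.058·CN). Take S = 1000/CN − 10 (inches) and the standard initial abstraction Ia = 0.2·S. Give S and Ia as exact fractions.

Adjust CN=71 to AMC I: 4.2·71/(10 − 0.058·71) → (1491/5) ÷ (2941/500) = 149100/2941 ≈ 50.697
S = 1000/(149100/2941) − 10 = 14500/1491 in ≈ 9.725 in
Ia = 0.2S: 0.2·9.725 = 1.945 in (exactly 2900/1491)

S = 14500/1491 in ≈ 9.725 in; Ia = 2900/1491 in ≈ 1.945 in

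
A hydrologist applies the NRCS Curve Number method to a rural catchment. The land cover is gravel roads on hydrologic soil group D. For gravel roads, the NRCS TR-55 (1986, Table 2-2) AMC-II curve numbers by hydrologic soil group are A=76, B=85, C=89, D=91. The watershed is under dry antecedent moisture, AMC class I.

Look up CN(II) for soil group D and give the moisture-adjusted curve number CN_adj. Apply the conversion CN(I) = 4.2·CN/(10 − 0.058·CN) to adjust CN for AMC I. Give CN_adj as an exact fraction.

CN_adj = 63700/787 ≈ 80.940

NRCS table: gravel roads, soil group D → CN(II) = 91
Dry (AMC I): CN(I) = 4.2·91/(10 − 0.058·91) = (1911/5)/(2361/500) = 63700/787 ≈ 80.940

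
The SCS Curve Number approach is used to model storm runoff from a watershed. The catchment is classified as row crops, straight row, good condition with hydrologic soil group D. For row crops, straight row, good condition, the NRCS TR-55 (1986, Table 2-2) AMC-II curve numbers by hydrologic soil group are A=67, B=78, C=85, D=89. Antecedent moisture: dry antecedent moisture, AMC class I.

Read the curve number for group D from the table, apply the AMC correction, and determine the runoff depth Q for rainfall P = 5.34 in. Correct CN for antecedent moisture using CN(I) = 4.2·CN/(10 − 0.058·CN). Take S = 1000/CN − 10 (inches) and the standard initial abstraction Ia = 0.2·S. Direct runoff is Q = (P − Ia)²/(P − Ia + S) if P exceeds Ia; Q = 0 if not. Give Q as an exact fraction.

NRCS table: row crops, straight row, good condition, soil group D → CN(II) = 89
CN(I) from CN(II)=89: (4.2·89)/(10 − 0.058·89) = 186900/2419 ≈ 77.263
Retention S: 1000/CN − 10 with CN=77.263 → S = 5500/1869 ≈ 2.943 in
Ia = 0.2·(5500/1869) = 1100/1869 in ≈ 0.589 in
Since P=5.340 > Ia=0.589: effective rainfall P−Ia = 444023/93450 in
Q = (444023/93450)²/((444023/93450) + 5500/1869) = (197156424529/8732902500)/(719023/93450) = 197156424529/67192699350 in ≈ 2.934 in

Q = 197156424529/67192699350 in ≈ 2.934 in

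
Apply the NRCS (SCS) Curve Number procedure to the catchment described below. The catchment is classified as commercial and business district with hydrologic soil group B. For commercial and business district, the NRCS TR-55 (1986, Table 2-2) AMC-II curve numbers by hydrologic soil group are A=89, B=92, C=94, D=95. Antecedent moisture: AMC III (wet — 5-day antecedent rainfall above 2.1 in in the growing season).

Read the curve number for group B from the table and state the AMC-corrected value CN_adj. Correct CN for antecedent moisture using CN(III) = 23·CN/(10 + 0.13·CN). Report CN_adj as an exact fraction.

NRCS table: commercial and business district, soil group B → CN(II) = 92
Wet (AMC III): CN(III) = 23·92/(10 + 0.13·92) = 2116/(549/25) = 52900/549 ≈ 96.357

CN_adj = 52900/549 ≈ 96.357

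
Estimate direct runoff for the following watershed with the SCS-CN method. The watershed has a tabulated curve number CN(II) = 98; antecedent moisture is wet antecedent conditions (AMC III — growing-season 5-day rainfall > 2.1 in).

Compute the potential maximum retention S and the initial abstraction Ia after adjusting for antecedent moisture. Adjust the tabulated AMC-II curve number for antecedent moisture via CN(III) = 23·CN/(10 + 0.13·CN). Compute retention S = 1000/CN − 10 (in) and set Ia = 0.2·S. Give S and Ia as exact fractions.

Adjust CN=98 to AMC III: 23·98/(10 + 0.13·98) → 2254 ÷ (1137/50) = 112700/1137 ≈ 99.120
S = 1000/(112700/1137) − 10 = 100/1127 in ≈ 0.089 in
Ia = 0.2S: 0.2·0.089 = 0.018 in (exactly 20/1127)

S = 100/1127 in ≈ 0.089 in; Ia = 20/1127 in ≈ 0.018 in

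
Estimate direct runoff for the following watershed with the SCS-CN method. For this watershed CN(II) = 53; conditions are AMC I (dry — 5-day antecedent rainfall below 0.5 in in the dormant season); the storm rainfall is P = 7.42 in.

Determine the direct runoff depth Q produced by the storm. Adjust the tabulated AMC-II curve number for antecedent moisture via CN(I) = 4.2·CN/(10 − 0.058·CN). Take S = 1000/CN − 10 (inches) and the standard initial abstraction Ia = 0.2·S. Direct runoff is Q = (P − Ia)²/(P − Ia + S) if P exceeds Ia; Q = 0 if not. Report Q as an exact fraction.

Q = 31656593929/75290164950 in ≈ 0.420 in

Dry (AMC I): CN(I) = 4.2·53/(10 − 0.058·53) = (1113/5)/(3463/500) = 111300/3463 ≈ 32.140
S = 1000/(111300/3463) − 10 = 23500/1113 in ≈ 21.114 in
Ia = 0.2·(23500/1113) = 4700/1113 in ≈ 4.223 in
Excess rainfall: 7.420 − 4.223 = 3.197 in; P > Ia so Q > 0
Q: (177923/55650)² ÷ (1352923/55650) = 31656593929/75290164950 in (≈ 0.420 in)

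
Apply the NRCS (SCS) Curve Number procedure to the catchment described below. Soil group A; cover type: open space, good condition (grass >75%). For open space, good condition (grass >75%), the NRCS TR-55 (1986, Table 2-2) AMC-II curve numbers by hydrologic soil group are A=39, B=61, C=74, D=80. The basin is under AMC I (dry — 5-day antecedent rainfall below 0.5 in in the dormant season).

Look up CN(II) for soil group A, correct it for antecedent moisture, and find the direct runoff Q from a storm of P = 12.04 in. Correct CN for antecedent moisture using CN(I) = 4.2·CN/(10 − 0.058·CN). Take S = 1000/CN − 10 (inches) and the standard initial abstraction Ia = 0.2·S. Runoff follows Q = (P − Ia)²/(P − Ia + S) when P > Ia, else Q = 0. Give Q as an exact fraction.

Q = 8839572361/17537226525 in ≈ 0.504 in

NRCS table: open space, good condition (grass >75%), soil group A → CN(II) = 39
Adjust CN=39 to AMC I: 4.2·39/(10 − 0.058·39) → (819/5) ÷ (3869/500) = 81900/3869 ≈ 21.168
Max retention: S = 1000/(81900/3869) − 10 = 30500/819 in (≈ 37.241 in)
Ia = 0.2S: 0.2·37.241 = 7.448 in (exactly 6100/819)
P − Ia = 12.040 − 7.448 = 94019/20475 ≈ 4.592 in (> 0, runoff occurs)
Runoff Q = (P−Ia)²/(P−Ia+S) = (4.592)²/(4.592+37.241) = 8839572361/17537226525 ≈ 0.504 in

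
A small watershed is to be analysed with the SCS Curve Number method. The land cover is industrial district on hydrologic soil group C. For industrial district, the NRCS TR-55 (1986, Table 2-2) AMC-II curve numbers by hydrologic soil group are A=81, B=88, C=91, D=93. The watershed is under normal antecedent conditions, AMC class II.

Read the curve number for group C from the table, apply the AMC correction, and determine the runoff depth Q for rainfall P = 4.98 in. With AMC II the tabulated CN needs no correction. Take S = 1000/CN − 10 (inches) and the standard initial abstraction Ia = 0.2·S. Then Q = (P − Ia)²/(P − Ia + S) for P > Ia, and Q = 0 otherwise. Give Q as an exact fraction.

Q = 157818027/39826150 in ≈ 3.963 in

NRCS table: industrial district, soil group C → CN(II) = 91
Average conditions: CN = 91 (no AMC adjustment).
Retention S: 1000/CN − 10 with CN=91.000 → S = 90/91 ≈ 0.989 in
Ia = 0.2·(90/91) = 18/91 in ≈ 0.198 in
Excess rainfall: 4.980 − 0.198 = 4.782 in; P > Ia so Q > 0
Q: (21759/4550)² ÷ (26259/4550) = 157818027/39826150 in (≈ 3.963 in)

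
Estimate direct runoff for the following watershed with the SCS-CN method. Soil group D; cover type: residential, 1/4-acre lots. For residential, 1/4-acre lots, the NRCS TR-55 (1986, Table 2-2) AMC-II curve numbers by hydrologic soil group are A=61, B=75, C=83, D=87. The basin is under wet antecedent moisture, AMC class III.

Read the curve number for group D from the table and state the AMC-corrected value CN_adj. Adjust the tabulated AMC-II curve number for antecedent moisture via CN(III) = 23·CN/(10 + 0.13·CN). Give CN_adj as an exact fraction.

NRCS table: residential, 1/4-acre lots, soil group D → CN(II) = 87
Adjust CN=87 to AMC III: 23·87/(10 + 0.13·87) → 2001 ÷ (2131/100) = 200100/2131 ≈ 93.900

CN_adj = 200100/2131 ≈ 93.900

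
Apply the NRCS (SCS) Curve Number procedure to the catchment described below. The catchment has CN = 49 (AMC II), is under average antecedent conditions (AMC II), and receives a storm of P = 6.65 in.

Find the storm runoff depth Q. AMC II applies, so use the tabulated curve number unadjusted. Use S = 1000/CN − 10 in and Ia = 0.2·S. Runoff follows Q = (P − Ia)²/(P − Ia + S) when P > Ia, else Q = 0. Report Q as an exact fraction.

AMC II — tabulated CN = 49 applies directly.
S = 1000/49 − 10 = 510/49 in ≈ 10.408 in
Initial abstraction Ia = S/5 = (510/49)/5 = 102/49 ≈ 2.082 in
Since P=6.650 > Ia=2.082: effective rainfall P−Ia = 4477/980 in
Runoff Q = (P−Ia)²/(P−Ia+S) = (4.568)²/(4.568+10.408) = 20043529/14383460 ≈ 1.394 in

Q = 20043529/14383460 in ≈ 1.394 in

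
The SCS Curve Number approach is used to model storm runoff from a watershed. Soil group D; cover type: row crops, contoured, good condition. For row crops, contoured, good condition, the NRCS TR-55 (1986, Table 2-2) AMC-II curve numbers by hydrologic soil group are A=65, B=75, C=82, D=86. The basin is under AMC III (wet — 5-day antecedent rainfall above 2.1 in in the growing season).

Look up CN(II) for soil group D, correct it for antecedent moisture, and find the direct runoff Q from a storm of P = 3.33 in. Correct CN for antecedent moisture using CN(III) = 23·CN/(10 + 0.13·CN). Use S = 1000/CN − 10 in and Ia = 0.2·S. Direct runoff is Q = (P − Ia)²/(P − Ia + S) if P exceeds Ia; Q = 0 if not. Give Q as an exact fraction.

NRCS table: row crops, contoured, good condition, soil group D → CN(II) = 86
Adjust CN=86 to AMC III: 23·86/(10 + 0.13·86) → 1978 ÷ (1059/50) = 98900/1059 ≈ 93.390
Max retention: S = 1000/(98900/1059) − 10 = 700/989 in (≈ 0.708 in)
Ia = 0.2·(700/989) = 140/989 in ≈ 0.142 in
Since P=3.330 > Ia=0.142: effective rainfall P−Ia = 315337/98900 in
Runoff Q = (P−Ia)²/(P−Ia+S) = (3.188)²/(3.188+0.708) = 99437423569/38109829300 ≈ 2.609 in

Q = 99437423569/38109829300 in ≈ 2.609 in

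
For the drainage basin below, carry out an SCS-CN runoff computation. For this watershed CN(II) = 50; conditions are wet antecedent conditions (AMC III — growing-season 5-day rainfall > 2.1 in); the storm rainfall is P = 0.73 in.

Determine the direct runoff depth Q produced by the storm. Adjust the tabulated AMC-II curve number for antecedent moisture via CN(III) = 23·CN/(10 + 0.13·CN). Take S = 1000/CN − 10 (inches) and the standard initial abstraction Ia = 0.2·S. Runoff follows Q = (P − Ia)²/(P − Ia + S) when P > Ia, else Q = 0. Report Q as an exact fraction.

Q = 0 in ≈ 0.000 in

Wet (AMC III): CN(III) = 23·50/(10 + 0.13·50) = 1150/(33/2) = 2300/33 ≈ 69.697
Retention S: 1000/CN − 10 with CN=69.697 → S = 100/23 ≈ 4.348 in
Initial abstraction Ia = S/5 = (100/23)/5 = 20/23 ≈ 0.870 in
P = 0.730 ≤ Ia = 0.870 in: entire storm abstracted, Q = 0.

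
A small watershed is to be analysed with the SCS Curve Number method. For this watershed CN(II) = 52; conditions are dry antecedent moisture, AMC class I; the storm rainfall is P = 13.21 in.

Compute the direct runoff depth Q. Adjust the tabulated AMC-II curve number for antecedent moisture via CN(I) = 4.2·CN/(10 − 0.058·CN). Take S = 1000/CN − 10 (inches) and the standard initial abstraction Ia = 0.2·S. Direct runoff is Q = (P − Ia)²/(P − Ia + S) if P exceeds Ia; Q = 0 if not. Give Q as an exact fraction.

CN(I) from CN(II)=52: (4.2·52)/(10 − 0.058·52) = 9100/291 ≈ 31.271
Max retention: S = 1000/(9100/291) − 10 = 2000/91 in (≈ 21.978 in)
Ia = 0.2S: 0.2·21.978 = 4.396 in (exactly 400/91)
Excess rainfall: 13.210 − 4.396 = 8.814 in; P > Ia so Q > 0
Runoff Q = (P−Ia)²/(P−Ia+S) = (8.814)²/(8.814+21.978) = 6433804521/2549920100 ≈ 2.523 in

Q = 6433804521/2549920100 in ≈ 2.523 in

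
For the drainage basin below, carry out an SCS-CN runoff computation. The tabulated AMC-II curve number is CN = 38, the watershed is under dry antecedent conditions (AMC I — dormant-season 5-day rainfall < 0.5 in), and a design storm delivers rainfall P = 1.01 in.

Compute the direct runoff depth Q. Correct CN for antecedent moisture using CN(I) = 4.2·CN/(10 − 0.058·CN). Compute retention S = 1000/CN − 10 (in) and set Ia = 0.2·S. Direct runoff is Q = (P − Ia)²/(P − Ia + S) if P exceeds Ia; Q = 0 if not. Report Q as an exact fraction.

Q = 0 in ≈ 0.000 in

Dry (AMC I): CN(I) = 4.2·38/(10 − 0.058·38) = (798/5)/(1949/250) = 39900/1949 ≈ 20.472
Max retention: S = 1000/(39900/1949) − 10 = 15500/399 in (≈ 38.847 in)
Initial abstraction Ia = S/5 = (15500/399)/5 = 3100/399 ≈ 7.769 in
P = 1.010 ≤ Ia = 7.769 in: entire storm abstracted, Q = 0.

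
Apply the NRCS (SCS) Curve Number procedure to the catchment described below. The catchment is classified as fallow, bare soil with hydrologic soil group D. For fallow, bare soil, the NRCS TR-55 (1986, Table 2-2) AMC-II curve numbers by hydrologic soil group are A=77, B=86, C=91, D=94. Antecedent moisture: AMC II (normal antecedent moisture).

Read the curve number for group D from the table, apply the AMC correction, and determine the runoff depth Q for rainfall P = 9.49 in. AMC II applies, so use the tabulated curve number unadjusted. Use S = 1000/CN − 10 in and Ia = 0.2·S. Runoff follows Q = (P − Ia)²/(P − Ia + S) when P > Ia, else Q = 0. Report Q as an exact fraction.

NRCS table: fallow, bare soil, soil group D → CN(II) = 94
CN(II) = 94; AMC II needs no correction.
S = 1000/94 − 10 = 30/47 in ≈ 0.638 in
Ia = 0.2S: 0.2·0.638 = 0.128 in (exactly 6/47)
P − Ia = 9.490 − 0.128 = 44003/4700 ≈ 9.362 in (> 0, runoff occurs)
Q = (44003/4700)²/((44003/4700) + 30/47) = (1936264009/22090000)/(47003/4700) = 1936264009/220914100 in ≈ 8.765 in

Q = 1936264009/220914100 in ≈ 8.765 in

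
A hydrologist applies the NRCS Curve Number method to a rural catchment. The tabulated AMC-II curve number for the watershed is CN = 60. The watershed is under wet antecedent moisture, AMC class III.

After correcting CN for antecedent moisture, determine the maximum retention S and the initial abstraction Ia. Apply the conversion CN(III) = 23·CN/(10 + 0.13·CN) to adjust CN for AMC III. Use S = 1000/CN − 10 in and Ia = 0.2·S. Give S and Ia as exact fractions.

S = 200/69 in ≈ 2.899 in; Ia = 40/69 in ≈ 0.580 in

Wet (AMC III): CN(III) = 23·60/(10 + 0.13·60) = 1380/(89/5) = 6900/89 ≈ 77.528
Max retention: S = 1000/(6900/89) − 10 = 200/69 in (≈ 2.899 in)
Ia = 0.2·(200/69) = 40/69 in ≈ 0.580 in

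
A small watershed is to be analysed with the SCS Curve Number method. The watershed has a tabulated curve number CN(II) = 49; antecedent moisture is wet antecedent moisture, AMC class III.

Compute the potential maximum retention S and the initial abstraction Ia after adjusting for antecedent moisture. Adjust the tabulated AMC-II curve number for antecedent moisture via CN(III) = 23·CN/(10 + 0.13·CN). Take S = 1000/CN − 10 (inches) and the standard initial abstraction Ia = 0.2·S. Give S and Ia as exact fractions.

S = 5100/1127 in ≈ 4.525 in; Ia = 1020/1127 in ≈ 0.905 in

CN(III) from CN(II)=49: (23·49)/(10 + 0.13·49) = 112700/1637 ≈ 68.845
S = 1000/(112700/1637) − 10 = 5100/1127 in ≈ 4.525 in
Initial abstraction Ia = S/5 = (5100/1127)/5 = 1020/1127 ≈ 0.905 in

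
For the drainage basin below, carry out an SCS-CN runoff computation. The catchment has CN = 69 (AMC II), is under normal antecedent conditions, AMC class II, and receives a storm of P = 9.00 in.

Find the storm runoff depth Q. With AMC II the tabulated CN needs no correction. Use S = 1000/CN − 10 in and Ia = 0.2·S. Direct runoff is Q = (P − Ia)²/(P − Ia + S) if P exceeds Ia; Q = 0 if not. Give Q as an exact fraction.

Q = 312481/59961 in ≈ 5.211 in

Average conditions: CN = 69 (no AMC adjustment).
Retention S: 1000/CN − 10 with CN=69.000 → S = 310/69 ≈ 4.493 in
Initial abstraction Ia = S/5 = (310/69)/5 = 62/69 ≈ 0.899 in
Excess rainfall: 9.000 − 0.899 = 8.101 in; P > Ia so Q > 0
Q = (559/69)²/((559/69) + 310/69) = (312481/4761)/(869/69) = 312481/59961 in ≈ 5.211 in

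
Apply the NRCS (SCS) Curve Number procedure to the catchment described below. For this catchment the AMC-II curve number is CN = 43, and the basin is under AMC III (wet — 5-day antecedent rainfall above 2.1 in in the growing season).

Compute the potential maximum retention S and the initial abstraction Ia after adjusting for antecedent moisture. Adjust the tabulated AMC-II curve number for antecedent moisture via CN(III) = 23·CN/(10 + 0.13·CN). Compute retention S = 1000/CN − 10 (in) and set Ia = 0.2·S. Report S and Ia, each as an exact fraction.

Adjust CN=43 to AMC III: 23·43/(10 + 0.13·43) → 989 ÷ (1559/100) = 98900/1559 ≈ 63.438
S = 1000/(98900/1559) − 10 = 5700/989 in ≈ 5.763 in
Ia = 0.2S: 0.2·5.763 = 1.153 in (exactly 1140/989)

S = 5700/989 in ≈ 5.763 in; Ia = 1140/989 in ≈ 1.153 in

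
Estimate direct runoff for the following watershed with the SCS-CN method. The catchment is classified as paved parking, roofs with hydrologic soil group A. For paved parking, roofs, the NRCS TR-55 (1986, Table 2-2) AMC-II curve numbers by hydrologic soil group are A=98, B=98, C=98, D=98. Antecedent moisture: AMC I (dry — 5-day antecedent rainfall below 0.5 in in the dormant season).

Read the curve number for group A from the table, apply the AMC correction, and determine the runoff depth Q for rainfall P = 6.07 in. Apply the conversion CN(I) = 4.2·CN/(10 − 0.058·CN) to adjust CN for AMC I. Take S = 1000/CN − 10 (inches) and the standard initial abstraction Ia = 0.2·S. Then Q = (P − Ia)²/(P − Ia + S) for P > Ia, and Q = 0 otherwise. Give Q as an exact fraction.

Q = 377736847609/68387648700 in ≈ 5.523 in

NRCS table: paved parking, roofs, soil group A → CN(II) = 98
Dry (AMC I): CN(I) = 4.2·98/(10 − 0.058·98) = (2058/5)/(1079/250) = 102900/1079 ≈ 95.366
S = 1000/(102900/1079) − 10 = 500/1029 in ≈ 0.486 in
Ia = 0.2S: 0.2·0.486 = 0.097 in (exactly 100/1029)
Since P=6.070 > Ia=0.097: effective rainfall P−Ia = 614603/102900 in
Q: (614603/102900)² ÷ (664603/102900) = 377736847609/68387648700 in (≈ 5.523 in)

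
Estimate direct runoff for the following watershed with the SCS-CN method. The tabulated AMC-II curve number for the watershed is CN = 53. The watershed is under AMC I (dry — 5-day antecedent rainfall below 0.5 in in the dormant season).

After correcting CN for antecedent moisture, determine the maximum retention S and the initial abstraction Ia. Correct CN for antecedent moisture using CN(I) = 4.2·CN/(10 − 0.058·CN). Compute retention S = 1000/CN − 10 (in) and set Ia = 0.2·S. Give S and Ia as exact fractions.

CN(I) from CN(II)=53: (4.2·53)/(10 − 0.058·53) = 111300/3463 ≈ 32.140
S = 1000/(111300/3463) − 10 = 23500/1113 in ≈ 21.114 in
Initial abstraction Ia = S/5 = (23500/1113)/5 = 4700/1113 ≈ 4.223 in

S = 23500/1113 in ≈ 21.114 in; Ia = 4700/1113 in ≈ 4.223 in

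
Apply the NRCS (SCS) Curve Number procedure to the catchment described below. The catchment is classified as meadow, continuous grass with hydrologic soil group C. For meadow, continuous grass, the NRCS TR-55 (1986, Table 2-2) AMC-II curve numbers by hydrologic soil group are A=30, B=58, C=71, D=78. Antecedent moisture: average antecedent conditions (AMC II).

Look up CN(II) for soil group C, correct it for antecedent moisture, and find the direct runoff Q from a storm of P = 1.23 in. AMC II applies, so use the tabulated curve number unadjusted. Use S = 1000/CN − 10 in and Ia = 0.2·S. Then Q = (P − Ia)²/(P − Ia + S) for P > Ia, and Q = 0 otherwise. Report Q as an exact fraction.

Q = 8602489/226724300 in ≈ 0.038 in

NRCS table: meadow, continuous grass, soil group C → CN(II) = 71
Average conditions: CN = 71 (no AMC adjustment).
S = 1000/71 − 10 = 290/71 in ≈ 4.085 in
Ia = 0.2·(290/71) = 58/71 in ≈ 0.817 in
Since P=1.230 > Ia=0.817: effective rainfall P−Ia = 2933/7100 in
Q = (2933/7100)²/((2933/7100) + 290/71) = (8602489/50410000)/(31933/7100) = 8602489/226724300 in ≈ 0.038 in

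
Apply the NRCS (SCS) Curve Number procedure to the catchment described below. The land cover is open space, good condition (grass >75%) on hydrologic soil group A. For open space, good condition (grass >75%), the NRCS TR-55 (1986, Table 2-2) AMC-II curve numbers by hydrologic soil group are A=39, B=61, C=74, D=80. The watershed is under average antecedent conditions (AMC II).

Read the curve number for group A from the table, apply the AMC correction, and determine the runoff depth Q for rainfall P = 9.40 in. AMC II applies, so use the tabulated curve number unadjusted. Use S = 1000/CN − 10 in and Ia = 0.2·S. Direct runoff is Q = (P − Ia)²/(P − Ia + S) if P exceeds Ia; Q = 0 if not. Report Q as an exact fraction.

Q = 1495729/833235 in ≈ 1.795 in

NRCS table: open space, good condition (grass >75%), soil group A → CN(II) = 39
AMC II — tabulated CN = 39 applies directly.
Max retention: S = 1000/39 − 10 = 610/39 in (≈ 15.641 in)
Ia = 0.2·(610/39) = 122/39 in ≈ 3.128 in
Since P=9.400 > Ia=3.128: effective rainfall P−Ia = 1223/195 in
Q = (1223/195)²/((1223/195) + 610/39) = (1495729/38025)/(4273/195) = 1495729/833235 in ≈ 1.795 in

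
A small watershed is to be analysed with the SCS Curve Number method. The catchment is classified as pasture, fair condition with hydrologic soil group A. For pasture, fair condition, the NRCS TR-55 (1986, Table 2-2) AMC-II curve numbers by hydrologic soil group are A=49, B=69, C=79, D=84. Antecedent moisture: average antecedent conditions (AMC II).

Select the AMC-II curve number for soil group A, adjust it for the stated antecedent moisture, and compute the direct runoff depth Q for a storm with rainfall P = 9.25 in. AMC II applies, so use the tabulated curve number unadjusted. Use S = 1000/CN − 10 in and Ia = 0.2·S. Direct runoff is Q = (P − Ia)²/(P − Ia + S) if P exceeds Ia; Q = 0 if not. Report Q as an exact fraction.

Q = 394805/135044 in ≈ 2.924 in

NRCS table: pasture, fair condition, soil group A → CN(II) = 49
CN(II) = 49; AMC II needs no correction.
Max retention: S = 1000/49 − 10 = 510/49 in (≈ 10.408 in)
Ia = 0.2S: 0.2·10.408 = 2.082 in (exactly 102/49)
Since P=9.250 > Ia=2.082: effective rainfall P−Ia = 1405/196 in
Runoff Q = (P−Ia)²/(P−Ia+S) = (7.168)²/(7.168+10.408) = 394805/135044 ≈ 2.924 in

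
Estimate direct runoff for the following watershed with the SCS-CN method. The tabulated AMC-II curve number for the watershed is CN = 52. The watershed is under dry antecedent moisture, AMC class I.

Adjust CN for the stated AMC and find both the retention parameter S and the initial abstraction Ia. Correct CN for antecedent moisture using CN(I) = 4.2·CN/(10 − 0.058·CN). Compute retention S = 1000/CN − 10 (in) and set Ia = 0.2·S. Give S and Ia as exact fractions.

S = 2000/91 in ≈ 21.978 in; Ia = 400/91 in ≈ 4.396 in

CN(I) from CN(II)=52: (4.2·52)/(10 − 0.058·52) = 9100/291 ≈ 31.271
S = 1000/(9100/291) − 10 = 2000/91 in ≈ 21.978 in
Initial abstraction Ia = S/5 = (2000/91)/5 = 400/91 ≈ 4.396 in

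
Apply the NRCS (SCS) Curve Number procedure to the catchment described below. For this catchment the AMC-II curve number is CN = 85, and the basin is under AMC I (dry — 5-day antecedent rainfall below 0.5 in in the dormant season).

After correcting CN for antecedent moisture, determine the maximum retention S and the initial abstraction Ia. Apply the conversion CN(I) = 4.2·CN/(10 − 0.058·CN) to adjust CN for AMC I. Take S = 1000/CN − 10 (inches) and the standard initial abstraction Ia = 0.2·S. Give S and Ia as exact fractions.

S = 500/119 in ≈ 4.202 in; Ia = 100/119 in ≈ 0.840 in

Adjust CN=85 to AMC I: 4.2·85/(10 − 0.058·85) → 357 ÷ (507/100) = 11900/169 ≈ 70.414
S = 1000/(11900/169) − 10 = 500/119 in ≈ 4.202 in
Ia = 0.2·(500/119) = 100/119 in ≈ 0.840 in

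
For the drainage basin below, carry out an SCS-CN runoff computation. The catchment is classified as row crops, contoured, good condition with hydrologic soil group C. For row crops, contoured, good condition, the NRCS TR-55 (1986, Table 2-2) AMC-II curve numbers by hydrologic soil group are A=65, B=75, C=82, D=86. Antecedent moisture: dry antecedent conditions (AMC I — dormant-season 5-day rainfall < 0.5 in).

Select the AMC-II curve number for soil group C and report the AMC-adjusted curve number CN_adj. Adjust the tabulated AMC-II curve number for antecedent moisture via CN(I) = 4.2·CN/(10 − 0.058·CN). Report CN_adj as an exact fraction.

NRCS table: row crops, contoured, good condition, soil group C → CN(II) = 82
CN(I) from CN(II)=82: (4.2·82)/(10 − 0.058·82) = 28700/437 ≈ 65.675

CN_adj = 28700/437 ≈ 65.675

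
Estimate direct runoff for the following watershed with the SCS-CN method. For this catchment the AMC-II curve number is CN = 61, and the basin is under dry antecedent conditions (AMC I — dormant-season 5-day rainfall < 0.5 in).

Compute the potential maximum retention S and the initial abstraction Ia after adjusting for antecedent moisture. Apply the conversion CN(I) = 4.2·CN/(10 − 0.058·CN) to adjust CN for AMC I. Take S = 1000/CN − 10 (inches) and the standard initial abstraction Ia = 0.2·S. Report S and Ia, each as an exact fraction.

S = 6500/427 in ≈ 15.222 in; Ia = 1300/427 in ≈ 3.044 in

Dry (AMC I): CN(I) = 4.2·61/(10 − 0.058·61) = (1281/5)/(3231/500) = 42700/1077 ≈ 39.647
Retention S: 1000/CN − 10 with CN=39.647 → S = 6500/427 ≈ 15.222 in
Ia = 0.2S: 0.2·15.222 = 3.044 in (exactly 1300/427)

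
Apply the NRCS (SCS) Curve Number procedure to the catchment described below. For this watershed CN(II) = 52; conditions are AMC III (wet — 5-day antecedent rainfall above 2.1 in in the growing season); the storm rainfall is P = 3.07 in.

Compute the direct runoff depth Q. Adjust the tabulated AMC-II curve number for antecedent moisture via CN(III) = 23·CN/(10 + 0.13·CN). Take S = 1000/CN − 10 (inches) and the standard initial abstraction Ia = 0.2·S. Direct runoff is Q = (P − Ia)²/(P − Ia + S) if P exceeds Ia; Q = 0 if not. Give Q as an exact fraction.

Adjust CN=52 to AMC III: 23·52/(10 + 0.13·52) → 1196 ÷ (419/25) = 29900/419 ≈ 71.360
Retention S: 1000/CN − 10 with CN=71.360 → S = 1200/299 ≈ 4.013 in
Initial abstraction Ia = S/5 = (1200/299)/5 = 240/299 ≈ 0.803 in
Excess rainfall: 3.070 − 0.803 = 2.267 in; P > Ia so Q > 0
Runoff Q = (P−Ia)²/(P−Ia+S) = (2.267)²/(2.267+4.013) = 4595890849/5615010700 ≈ 0.819 in

Q = 4595890849/5615010700 in ≈ 0.819 in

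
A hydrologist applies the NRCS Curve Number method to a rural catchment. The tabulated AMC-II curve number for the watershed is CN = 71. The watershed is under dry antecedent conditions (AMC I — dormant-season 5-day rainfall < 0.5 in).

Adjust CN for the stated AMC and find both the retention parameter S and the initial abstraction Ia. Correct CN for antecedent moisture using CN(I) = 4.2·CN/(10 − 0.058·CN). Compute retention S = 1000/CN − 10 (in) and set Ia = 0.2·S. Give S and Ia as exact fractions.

Adjust CN=71 to AMC I: 4.2·71/(10 − 0.058·71) → (1491/5) ÷ (2941/500) = 149100/2941 ≈ 50.697
S = 1000/(149100/2941) − 10 = 14500/1491 in ≈ 9.725 in
Initial abstraction Ia = S/5 = (14500/1491)/5 = 2900/1491 ≈ 1.945 in

S = 14500/1491 in ≈ 9.725 in; Ia = 2900/1491 in ≈ 1.945 in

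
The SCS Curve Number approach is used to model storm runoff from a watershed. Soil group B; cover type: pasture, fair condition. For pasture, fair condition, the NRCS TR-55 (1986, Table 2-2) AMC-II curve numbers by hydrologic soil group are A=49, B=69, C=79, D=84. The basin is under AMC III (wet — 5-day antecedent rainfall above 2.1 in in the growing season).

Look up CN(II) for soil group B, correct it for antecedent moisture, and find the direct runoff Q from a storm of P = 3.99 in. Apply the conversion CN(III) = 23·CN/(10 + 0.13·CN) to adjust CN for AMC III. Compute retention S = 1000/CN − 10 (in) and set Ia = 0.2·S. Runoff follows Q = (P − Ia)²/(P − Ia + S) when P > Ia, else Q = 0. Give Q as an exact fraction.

Q = 326284291369/139848503100 in ≈ 2.333 in

NRCS table: pasture, fair condition, soil group B → CN(II) = 69
CN(III) from CN(II)=69: (23·69)/(10 + 0.13·69) = 158700/1897 ≈ 83.658
S = 1000/(158700/1897) − 10 = 3100/1587 in ≈ 1.953 in
Ia = 0.2·(3100/1587) = 620/1587 in ≈ 0.391 in
P − Ia = 3.990 − 0.391 = 571213/158700 ≈ 3.599 in (> 0, runoff occurs)
Q = (571213/158700)²/((571213/158700) + 3100/1587) = (326284291369/25185690000)/(881213/158700) = 326284291369/139848503100 in ≈ 2.333 in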